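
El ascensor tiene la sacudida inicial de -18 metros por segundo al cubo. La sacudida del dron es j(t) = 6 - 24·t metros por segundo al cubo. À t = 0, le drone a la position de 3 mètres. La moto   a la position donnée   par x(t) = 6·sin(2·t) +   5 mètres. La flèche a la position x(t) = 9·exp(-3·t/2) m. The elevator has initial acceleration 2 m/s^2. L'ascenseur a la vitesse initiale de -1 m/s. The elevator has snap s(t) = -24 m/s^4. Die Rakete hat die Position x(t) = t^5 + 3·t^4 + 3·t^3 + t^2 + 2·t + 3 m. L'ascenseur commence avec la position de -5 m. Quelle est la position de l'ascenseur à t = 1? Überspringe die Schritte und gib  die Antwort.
La position à t = 1 est x = -9.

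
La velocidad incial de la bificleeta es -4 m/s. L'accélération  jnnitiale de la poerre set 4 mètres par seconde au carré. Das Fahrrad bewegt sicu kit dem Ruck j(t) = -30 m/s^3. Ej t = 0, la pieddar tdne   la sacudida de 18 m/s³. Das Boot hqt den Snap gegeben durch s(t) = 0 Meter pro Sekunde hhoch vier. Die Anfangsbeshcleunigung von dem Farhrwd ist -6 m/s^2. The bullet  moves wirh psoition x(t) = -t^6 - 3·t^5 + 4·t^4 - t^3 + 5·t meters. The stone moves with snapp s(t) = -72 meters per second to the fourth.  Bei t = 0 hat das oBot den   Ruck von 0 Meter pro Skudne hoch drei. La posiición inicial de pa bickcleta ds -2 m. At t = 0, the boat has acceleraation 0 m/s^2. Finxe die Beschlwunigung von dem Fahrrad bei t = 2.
Wir müssen unsere Gleichung für den Ruck j(t) = -30 1-mal integrieren. Das Integral von dem Ruck, mit a(0) = -6, ergibt die Beschleunigung: a(t) = -30·t - 6. Aus der Gleichung für die Beschleunigung a(t) = -30·t - 6, setzen wir t = 2 ein und erhalten a = -66.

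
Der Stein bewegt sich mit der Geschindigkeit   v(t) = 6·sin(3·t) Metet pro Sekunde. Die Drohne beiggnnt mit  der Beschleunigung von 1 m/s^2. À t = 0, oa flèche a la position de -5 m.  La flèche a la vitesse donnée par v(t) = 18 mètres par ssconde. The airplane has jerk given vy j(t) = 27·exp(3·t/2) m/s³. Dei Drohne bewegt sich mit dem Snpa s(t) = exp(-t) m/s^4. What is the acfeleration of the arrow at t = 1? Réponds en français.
Pour résoudre ceci, nous devons prendre 1 dérivée de notre équation de la vitesse v(t) = 18. La dérivée de la vitesse donne l'accélération: a(t) = 0. En utilisant a(t) = 0 et en substituant t = 1, nous trouvons a = 0.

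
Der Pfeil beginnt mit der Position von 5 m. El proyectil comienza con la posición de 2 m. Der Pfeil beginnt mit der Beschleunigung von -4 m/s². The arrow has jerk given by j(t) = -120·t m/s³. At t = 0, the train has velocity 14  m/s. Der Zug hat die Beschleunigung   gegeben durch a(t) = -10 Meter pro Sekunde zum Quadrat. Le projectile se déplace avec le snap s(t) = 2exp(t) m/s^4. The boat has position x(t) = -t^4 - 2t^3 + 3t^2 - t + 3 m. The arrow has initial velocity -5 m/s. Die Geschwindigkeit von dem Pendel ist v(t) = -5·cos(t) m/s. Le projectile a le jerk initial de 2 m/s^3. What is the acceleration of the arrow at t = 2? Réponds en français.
Nous devons trouver la primitive de notre équation du jerk j(t) = -120·t 1 fois. En intégrant le jerk et en utilisant la condition initiale a(0) = -4, nous obtenons a(t) = -60·t^2 - 4. Nous avons l'accélération a(t) = -60·t^2 - 4. En substituant t = 2: a(2) = -244.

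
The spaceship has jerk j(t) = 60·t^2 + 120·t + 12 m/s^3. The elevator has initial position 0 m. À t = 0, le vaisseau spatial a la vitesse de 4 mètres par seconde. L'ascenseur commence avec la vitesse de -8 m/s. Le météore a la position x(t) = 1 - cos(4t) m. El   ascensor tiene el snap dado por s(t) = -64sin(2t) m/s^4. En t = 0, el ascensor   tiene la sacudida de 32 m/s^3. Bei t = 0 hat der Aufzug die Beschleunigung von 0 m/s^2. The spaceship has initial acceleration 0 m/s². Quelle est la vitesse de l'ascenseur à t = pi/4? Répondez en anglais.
To find the answer, we compute 3 integrals of s(t) = -64·sin(2·t). Finding the antiderivative of s(t) and using j(0) = 32: j(t) = 32·cos(2·t). The antiderivative of jerk is acceleration. Using a(0) = 0, we get a(t) = 16·sin(2·t). The integral of acceleration, with v(0) = -8, gives velocity: v(t) = -8·cos(2·t). From the given velocity equation v(t) = -8·cos(2·t), we substitute t = pi/4 to get v = 0.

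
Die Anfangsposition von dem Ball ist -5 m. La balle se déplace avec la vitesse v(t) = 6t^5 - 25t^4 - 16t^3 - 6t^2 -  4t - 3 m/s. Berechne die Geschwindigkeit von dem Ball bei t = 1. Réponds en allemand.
Mit v(t) = 6·t^5 - 25·t^4 - 16·t^3 - 6·t^2 - 4·t - 3 und Einsetzen von t = 1, finden wir v = -48.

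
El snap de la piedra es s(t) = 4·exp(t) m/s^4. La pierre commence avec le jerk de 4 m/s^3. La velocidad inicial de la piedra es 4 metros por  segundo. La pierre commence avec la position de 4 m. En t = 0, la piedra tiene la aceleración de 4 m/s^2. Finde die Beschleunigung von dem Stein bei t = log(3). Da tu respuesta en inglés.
Starting from snap s(t) = 4·exp(t), we take 2 antiderivatives. Integrating snap and using the initial condition j(0) = 4, we get j(t) = 4·exp(t). The integral of jerk, with a(0) = 4, gives acceleration: a(t) = 4·exp(t). Using a(t) = 4·exp(t) and substituting t = log(3), we find a = 12.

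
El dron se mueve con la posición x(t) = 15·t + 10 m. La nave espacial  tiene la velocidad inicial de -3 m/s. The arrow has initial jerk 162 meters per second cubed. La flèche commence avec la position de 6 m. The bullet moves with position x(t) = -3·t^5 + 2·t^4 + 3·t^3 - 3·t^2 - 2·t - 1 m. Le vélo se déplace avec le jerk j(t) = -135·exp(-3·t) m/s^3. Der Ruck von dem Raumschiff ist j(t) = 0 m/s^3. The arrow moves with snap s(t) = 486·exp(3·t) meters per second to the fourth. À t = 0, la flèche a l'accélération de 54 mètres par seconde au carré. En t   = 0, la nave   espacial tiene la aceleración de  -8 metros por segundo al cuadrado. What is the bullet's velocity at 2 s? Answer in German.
Wir müssen unsere Gleichung für die Position x(t) = -3·t^5 + 2·t^4 + 3·t^3 - 3·t^2 - 2·t - 1 1-mal ableiten. Die Ableitung von der Position ergibt die Geschwindigkeit: v(t) = -15·t^4 + 8·t^3 + 9·t^2 - 6·t - 2. Mit v(t) = -15·t^4 + 8·t^3 + 9·t^2 - 6·t - 2 und Einsetzen von t = 2, finden wir v = -154.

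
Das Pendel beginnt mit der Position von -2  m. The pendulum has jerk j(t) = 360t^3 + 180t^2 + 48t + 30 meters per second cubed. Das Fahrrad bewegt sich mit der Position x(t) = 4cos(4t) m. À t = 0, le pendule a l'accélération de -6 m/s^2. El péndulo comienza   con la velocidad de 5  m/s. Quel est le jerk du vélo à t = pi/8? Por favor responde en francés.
Nous devons dériver notre équation de la position x(t) = 4·cos(4·t) 3 fois. La dérivée de la position donne la vitesse: v(t) = -16·sin(4·t). En prenant d/dt de v(t), nous trouvons a(t) = -64·cos(4·t). En dérivant l'accélération, nous obtenons le jerk: j(t) = 256·sin(4·t). En utilisant j(t) = 256·sin(4·t) et en substituant t = pi/8, nous trouvons j = 256.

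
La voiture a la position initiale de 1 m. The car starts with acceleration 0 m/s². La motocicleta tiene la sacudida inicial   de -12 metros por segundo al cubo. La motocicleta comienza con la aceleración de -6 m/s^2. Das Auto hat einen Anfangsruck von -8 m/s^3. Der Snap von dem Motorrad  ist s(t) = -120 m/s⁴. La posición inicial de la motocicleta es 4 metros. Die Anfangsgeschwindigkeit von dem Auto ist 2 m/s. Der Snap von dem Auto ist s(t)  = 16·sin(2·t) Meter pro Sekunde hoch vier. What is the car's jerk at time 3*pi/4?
We must find the integral of our snap equation s(t) = 16·sin(2·t) 1 time. Taking ∫s(t)dt and applying j(0) = -8, we find j(t) = -8·cos(2·t). From the given jerk equation j(t) = -8·cos(2·t), we substitute t = 3*pi/4 to get j = 0.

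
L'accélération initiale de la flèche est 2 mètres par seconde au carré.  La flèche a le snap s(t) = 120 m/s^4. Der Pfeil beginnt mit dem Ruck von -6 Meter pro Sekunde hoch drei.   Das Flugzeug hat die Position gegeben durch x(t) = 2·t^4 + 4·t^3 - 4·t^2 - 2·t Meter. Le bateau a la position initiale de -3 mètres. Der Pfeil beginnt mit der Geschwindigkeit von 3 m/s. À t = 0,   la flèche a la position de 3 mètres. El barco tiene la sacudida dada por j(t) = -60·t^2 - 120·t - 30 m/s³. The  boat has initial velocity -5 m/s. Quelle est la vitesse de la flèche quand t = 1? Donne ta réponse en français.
En partant du snap s(t) = 120, nous prenons 3 primitives. L'intégrale du snap est le jerk. En utilisant j(0) = -6, nous obtenons j(t) = 120·t - 6. En prenant ∫j(t)dt et en appliquant a(0) = 2, nous trouvons a(t) = 60·t^2 - 6·t + 2. La primitive de l'accélération est la vitesse. En utilisant v(0) = 3, nous obtenons v(t) = 20·t^3 - 3·t^2 + 2·t + 3. De l'équation de la vitesse v(t) = 20·t^3 - 3·t^2 + 2·t + 3, nous substituons t = 1 pour obtenir v = 22.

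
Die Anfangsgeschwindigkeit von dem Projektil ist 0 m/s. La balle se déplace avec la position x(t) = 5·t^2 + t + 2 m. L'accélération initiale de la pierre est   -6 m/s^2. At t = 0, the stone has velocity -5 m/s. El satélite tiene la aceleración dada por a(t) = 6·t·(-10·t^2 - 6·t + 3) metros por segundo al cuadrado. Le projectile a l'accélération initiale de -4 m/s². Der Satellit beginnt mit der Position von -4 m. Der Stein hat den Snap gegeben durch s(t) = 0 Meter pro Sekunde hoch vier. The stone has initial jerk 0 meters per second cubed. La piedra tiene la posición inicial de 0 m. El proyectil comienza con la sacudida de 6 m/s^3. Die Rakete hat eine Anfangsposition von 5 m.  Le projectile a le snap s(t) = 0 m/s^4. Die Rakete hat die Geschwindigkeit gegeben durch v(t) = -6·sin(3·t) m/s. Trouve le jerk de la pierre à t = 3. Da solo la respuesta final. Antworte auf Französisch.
La réponse est 0.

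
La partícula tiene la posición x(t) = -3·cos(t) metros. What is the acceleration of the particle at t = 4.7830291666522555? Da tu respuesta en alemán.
Wir müssen unsere Gleichung für die Position x(t) = -3·cos(t) 2-mal ableiten. Mit d/dt von x(t) finden wir v(t) = 3·sin(t). Durch Ableiten von der Geschwindigkeit erhalten wir die Beschleunigung: a(t) = 3·cos(t). Mit a(t) = 3·cos(t) und Einsetzen von t = 4.7830291666522555, finden wir a = 0.211744354238507.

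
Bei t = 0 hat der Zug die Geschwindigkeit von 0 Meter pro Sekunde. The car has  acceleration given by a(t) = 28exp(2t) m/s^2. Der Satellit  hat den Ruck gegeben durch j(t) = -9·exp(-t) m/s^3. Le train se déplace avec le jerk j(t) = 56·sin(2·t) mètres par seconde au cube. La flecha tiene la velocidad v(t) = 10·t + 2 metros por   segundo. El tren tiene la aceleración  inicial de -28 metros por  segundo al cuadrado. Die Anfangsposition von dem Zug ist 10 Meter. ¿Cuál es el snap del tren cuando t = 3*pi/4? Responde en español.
Debemos derivar nuestra ecuación de la sacudida j(t) = 56·sin(2·t) 1 vez. La derivada de la sacudida da el snap: s(t) = 112·cos(2·t). De la ecuación del snap s(t) = 112·cos(2·t), sustituimos t = 3*pi/4 para obtener s = 0.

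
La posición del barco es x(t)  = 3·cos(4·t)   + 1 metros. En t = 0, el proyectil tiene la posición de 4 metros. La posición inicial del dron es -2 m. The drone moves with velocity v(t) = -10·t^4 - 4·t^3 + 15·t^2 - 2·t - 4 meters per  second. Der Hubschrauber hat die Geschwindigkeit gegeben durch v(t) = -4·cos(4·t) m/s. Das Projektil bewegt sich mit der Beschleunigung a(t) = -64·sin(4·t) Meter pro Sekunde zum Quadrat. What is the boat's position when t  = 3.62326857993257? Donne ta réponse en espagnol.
Tenemos la posición x(t) = 3·cos(4·t) + 1. Sustituyendo t = 3.62326857993257: x(3.62326857993257) = -0.0453230670897455.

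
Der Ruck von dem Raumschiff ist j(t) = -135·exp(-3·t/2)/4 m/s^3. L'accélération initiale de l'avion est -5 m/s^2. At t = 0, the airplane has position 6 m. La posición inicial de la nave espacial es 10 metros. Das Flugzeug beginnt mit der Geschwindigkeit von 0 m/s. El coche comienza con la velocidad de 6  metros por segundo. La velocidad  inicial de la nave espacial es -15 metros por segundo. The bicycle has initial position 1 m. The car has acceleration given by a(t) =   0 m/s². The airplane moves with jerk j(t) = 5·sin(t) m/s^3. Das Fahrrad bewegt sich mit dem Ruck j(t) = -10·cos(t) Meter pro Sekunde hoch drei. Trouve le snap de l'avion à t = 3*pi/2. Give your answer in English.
To solve this, we need to take 1 derivative of our jerk equation j(t) = 5·sin(t). Taking d/dt of j(t), we find s(t) = 5·cos(t). We have snap s(t) = 5·cos(t). Substituting t = 3*pi/2: s(3*pi/2) = 0.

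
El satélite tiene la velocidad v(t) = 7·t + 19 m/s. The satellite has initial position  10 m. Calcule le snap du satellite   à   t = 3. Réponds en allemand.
Ausgehend von der Geschwindigkeit v(t) = 7·t + 19, nehmen wir 3 Ableitungen. Die Ableitung von der Geschwindigkeit ergibt die Beschleunigung: a(t) = 7. Mit d/dt von a(t) finden wir j(t) = 0. Durch Ableiten von dem Ruck erhalten wir den Snap: s(t) = 0. Wir haben den Snap s(t) = 0. Durch Einsetzen von t = 3: s(3) = 0.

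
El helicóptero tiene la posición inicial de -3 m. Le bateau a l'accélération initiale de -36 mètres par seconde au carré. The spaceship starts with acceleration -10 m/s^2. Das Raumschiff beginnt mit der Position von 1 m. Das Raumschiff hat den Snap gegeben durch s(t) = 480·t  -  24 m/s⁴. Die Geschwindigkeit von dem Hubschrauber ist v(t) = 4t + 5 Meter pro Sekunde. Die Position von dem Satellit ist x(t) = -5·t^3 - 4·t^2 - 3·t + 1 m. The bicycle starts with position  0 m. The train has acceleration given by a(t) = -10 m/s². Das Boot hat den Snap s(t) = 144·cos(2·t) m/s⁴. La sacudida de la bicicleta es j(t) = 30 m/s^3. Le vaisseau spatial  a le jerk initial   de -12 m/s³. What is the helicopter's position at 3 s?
To solve this, we need to take 1 antiderivative of our velocity equation v(t) = 4·t + 5. Integrating velocity and using the initial condition x(0) = -3, we get x(t) = 2·t^2 + 5·t - 3. From the given position equation x(t) = 2·t^2 + 5·t - 3, we substitute t = 3 to get x = 30.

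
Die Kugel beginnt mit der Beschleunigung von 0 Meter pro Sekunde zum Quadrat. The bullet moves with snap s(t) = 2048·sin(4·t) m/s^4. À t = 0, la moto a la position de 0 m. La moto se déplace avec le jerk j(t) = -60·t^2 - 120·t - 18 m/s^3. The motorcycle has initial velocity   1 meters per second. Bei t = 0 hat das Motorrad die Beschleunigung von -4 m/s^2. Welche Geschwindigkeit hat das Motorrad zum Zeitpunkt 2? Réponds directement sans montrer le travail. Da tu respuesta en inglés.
At t = 2, v = -283.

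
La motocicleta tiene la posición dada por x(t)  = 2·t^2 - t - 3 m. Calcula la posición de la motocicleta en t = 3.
De la ecuación de la posición x(t) = 2·t^2 - t - 3, sustituimos t = 3 para obtener x = 12.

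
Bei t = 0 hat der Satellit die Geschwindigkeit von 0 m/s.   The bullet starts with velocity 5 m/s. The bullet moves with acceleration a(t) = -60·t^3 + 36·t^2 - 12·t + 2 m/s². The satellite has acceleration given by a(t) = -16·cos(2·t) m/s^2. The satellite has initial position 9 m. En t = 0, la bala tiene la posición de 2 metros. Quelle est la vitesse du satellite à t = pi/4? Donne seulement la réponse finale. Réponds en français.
v(pi/4) = -8.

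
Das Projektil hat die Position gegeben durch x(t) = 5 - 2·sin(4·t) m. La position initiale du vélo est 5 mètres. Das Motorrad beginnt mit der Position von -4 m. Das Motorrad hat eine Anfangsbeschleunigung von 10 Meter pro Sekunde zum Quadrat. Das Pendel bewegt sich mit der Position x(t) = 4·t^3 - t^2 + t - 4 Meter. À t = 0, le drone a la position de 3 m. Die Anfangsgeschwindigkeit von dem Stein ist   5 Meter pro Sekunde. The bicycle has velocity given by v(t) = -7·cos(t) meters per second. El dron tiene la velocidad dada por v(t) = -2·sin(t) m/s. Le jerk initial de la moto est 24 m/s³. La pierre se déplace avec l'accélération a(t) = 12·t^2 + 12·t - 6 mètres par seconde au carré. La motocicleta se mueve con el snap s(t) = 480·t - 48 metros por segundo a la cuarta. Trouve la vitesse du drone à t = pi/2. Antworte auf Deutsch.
Aus der Gleichung für die Geschwindigkeit v(t) = -2·sin(t), setzen wir t = pi/2 ein und erhalten v = -2.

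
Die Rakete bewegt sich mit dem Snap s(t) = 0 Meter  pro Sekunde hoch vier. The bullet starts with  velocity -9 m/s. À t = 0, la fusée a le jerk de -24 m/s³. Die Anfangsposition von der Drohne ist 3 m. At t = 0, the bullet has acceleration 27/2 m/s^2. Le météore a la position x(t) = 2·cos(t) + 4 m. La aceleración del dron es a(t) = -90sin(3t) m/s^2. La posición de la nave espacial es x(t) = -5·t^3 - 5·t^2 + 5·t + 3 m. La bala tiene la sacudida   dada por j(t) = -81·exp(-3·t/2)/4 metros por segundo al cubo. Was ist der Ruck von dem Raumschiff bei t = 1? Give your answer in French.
Pour résoudre ceci, nous devons prendre 3 dérivées de notre équation de la position x(t) = -5·t^3 - 5·t^2 + 5·t + 3. En dérivant la position, nous obtenons la vitesse: v(t) = -15·t^2 - 10·t + 5. La dérivée de la vitesse donne l'accélération: a(t) = -30·t - 10. En prenant d/dt de a(t), nous trouvons j(t) = -30. Nous avons le jerk j(t) = -30. En substituant t = 1: j(1) = -30.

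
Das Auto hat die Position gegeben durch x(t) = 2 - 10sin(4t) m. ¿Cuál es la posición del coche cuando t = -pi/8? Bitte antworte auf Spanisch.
Tenemos la posición x(t) = 2 - 10·sin(4·t). Sustituyendo t = -pi/8: x(-pi/8) = 12.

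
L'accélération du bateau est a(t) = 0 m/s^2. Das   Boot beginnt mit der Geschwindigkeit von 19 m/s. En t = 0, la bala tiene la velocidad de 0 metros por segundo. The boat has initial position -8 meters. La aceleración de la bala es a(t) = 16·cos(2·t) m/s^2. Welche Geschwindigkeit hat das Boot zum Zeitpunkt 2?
Ausgehend von der Beschleunigung a(t) = 0, nehmen wir 1 Integral. Mit ∫a(t)dt und Anwendung von v(0) = 19, finden wir v(t) = 19. Wir haben die Geschwindigkeit v(t) = 19. Durch Einsetzen von t = 2: v(2) = 19.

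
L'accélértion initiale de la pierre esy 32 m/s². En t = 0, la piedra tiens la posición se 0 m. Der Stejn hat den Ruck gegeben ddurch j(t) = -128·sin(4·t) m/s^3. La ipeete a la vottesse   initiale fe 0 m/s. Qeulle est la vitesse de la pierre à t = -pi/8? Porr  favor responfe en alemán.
Um dies zu lösen, müssen wir 2 Integrale unserer Gleichung für den Ruck j(t) = -128·sin(4·t) finden. Das Integral von dem Ruck, mit a(0) = 32, ergibt die Beschleunigung: a(t) = 32·cos(4·t). Durch Integration von der Beschleunigung und Verwendung der Anfangsbedingung v(0) = 0, erhalten wir v(t) = 8·sin(4·t). Wir haben die Geschwindigkeit v(t) = 8·sin(4·t). Durch Einsetzen von t = -pi/8: v(-pi/8) = -8.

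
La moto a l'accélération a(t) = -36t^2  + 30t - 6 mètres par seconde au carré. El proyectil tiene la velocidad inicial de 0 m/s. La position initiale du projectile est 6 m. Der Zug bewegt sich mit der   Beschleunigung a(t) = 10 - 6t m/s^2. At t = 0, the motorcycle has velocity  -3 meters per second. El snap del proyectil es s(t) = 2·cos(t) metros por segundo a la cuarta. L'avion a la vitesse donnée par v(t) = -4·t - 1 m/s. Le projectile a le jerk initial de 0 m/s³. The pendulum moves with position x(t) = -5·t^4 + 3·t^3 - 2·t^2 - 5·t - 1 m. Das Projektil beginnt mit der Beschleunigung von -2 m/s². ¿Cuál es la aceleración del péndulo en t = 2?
Para resolver esto, necesitamos tomar 2 derivadas de nuestra ecuación de la posición x(t) = -5·t^4 + 3·t^3 - 2·t^2 - 5·t - 1. La derivada de la posición da la velocidad: v(t) = -20·t^3 + 9·t^2 - 4·t - 5. La derivada de la velocidad da la aceleración: a(t) = -60·t^2 + 18·t - 4. De la ecuación de la aceleración a(t) = -60·t^2 + 18·t - 4, sustituimos t = 2 para obtener a = -208.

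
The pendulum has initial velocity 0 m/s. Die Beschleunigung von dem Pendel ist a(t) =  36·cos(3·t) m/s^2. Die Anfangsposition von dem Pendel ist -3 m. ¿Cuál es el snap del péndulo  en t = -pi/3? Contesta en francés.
Pour résoudre ceci, nous devons prendre 2 dérivées de notre équation de l'accélération a(t) = 36·cos(3·t). En prenant d/dt de a(t), nous trouvons j(t) = -108·sin(3·t). En prenant d/dt de j(t), nous trouvons s(t) = -324·cos(3·t). Nous avons le snap s(t) = -324·cos(3·t). En substituant t = -pi/3: s(-pi/3) = 324.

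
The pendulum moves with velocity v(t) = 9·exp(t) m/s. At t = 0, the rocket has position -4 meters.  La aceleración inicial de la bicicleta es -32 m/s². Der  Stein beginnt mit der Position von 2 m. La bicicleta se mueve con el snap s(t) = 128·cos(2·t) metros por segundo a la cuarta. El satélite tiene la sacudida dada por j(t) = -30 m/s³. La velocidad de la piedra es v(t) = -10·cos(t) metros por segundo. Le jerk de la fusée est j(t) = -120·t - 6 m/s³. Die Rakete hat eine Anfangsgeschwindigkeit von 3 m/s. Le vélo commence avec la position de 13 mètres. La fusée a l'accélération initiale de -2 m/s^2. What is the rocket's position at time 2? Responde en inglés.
To find the answer, we compute 3 integrals of j(t) = -120·t - 6. Integrating jerk and using the initial condition a(0) = -2, we get a(t) = -60·t^2 - 6·t - 2. Integrating acceleration and using the initial condition v(0) = 3, we get v(t) = -20·t^3 - 3·t^2 - 2·t + 3. The integral of velocity, with x(0) = -4, gives position: x(t) = -5·t^4 - t^3 - t^2 + 3·t - 4. Using x(t) = -5·t^4 - t^3 - t^2 + 3·t - 4 and substituting t = 2, we find x = -90.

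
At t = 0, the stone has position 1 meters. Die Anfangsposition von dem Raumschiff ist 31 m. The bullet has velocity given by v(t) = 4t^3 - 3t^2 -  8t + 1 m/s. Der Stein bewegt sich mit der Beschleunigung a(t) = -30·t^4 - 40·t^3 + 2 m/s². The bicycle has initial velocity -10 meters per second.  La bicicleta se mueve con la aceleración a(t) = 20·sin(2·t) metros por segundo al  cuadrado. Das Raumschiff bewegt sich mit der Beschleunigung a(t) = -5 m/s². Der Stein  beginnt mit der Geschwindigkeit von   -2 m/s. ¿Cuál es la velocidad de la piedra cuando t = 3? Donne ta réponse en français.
Nous devons intégrer notre équation de l'accélération a(t) = -30·t^4 - 40·t^3 + 2 1 fois. L'intégrale de l'accélération, avec v(0) = -2, donne la vitesse: v(t) = -6·t^5 - 10·t^4 + 2·t - 2. Nous avons la vitesse v(t) = -6·t^5 - 10·t^4 + 2·t - 2. En substituant t = 3: v(3) = -2264.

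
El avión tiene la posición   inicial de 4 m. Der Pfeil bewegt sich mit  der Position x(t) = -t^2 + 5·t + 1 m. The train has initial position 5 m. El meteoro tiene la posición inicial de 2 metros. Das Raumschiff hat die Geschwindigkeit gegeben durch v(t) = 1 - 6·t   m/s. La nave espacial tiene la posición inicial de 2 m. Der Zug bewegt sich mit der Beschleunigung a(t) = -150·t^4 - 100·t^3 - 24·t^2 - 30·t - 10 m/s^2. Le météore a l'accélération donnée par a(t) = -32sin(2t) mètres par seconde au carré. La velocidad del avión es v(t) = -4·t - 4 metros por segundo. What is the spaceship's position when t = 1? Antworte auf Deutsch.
Wir müssen die Stammfunktion unserer Gleichung für die Geschwindigkeit v(t) = 1 - 6·t 1-mal finden. Durch Integration von der Geschwindigkeit und Verwendung der Anfangsbedingung x(0) = 2, erhalten wir x(t) = -3·t^2 + t + 2. Mit x(t) = -3·t^2 + t + 2 und Einsetzen von t = 1, finden wir x = 0.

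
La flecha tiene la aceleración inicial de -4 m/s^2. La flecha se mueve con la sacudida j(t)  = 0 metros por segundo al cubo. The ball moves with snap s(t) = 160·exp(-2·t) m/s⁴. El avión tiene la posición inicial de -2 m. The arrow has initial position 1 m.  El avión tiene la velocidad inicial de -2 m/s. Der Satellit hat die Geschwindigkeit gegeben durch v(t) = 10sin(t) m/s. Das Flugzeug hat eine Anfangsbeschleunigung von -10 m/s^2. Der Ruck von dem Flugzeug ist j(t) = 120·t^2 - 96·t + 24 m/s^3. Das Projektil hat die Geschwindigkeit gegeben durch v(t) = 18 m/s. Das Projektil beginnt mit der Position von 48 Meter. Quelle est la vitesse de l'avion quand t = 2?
Pour résoudre ceci, nous devons prendre 2 primitives de notre équation du jerk j(t) = 120·t^2 - 96·t + 24. En intégrant le jerk et en utilisant la condition initiale a(0) = -10, nous obtenons a(t) = 40·t^3 - 48·t^2 + 24·t - 10. La primitive de l'accélération, avec v(0) = -2, donne la vitesse: v(t) = 10·t^4 - 16·t^3 + 12·t^2 - 10·t - 2. Nous avons la vitesse v(t) = 10·t^4 - 16·t^3 + 12·t^2 - 10·t - 2. En substituant t = 2: v(2) = 58.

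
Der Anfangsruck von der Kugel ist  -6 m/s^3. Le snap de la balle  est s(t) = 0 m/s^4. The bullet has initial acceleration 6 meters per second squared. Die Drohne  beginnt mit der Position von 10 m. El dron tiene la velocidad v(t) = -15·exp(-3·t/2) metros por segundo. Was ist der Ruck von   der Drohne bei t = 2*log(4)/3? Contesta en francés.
En partant de la vitesse v(t) = -15·exp(-3·t/2), nous prenons 2 dérivées. En prenant d/dt de v(t), nous trouvons a(t) = 45·exp(-3·t/2)/2. En prenant d/dt de a(t), nous trouvons j(t) = -135·exp(-3·t/2)/4. Nous avons le jerk j(t) = -135·exp(-3·t/2)/4. En substituant t = 2*log(4)/3: j(2*log(4)/3) = -135/16.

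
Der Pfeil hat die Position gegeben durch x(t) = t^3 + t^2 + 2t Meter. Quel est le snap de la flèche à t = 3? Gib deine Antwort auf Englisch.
We must differentiate our position equation x(t) = t^3 + t^2 + 2·t 4 times. Taking d/dt of x(t), we find v(t) = 3·t^2 + 2·t + 2. Taking d/dt of v(t), we find a(t) = 6·t + 2. Differentiating acceleration, we get jerk: j(t) = 6. The derivative of jerk gives snap: s(t) = 0. Using s(t) = 0 and substituting t = 3, we find s = 0.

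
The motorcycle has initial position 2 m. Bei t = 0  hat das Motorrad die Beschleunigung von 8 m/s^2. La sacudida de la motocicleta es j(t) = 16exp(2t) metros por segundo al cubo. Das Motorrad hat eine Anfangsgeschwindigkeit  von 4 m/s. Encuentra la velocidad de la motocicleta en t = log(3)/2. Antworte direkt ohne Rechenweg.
En t = log(3)/2, v = 12.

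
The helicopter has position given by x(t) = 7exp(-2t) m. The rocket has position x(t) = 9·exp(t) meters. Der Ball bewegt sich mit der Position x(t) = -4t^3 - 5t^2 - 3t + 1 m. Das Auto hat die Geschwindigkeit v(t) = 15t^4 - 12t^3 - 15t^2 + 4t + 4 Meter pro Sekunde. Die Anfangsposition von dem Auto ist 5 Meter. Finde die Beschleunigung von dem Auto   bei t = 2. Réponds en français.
Pour résoudre ceci, nous devons prendre 1 dérivée de notre équation de la vitesse v(t) = 15·t^4 - 12·t^3 - 15·t^2 + 4·t + 4. La dérivée de la vitesse donne l'accélération: a(t) = 60·t^3 - 36·t^2 - 30·t + 4. Nous avons l'accélération a(t) = 60·t^3 - 36·t^2 - 30·t + 4. En substituant t = 2: a(2) = 280.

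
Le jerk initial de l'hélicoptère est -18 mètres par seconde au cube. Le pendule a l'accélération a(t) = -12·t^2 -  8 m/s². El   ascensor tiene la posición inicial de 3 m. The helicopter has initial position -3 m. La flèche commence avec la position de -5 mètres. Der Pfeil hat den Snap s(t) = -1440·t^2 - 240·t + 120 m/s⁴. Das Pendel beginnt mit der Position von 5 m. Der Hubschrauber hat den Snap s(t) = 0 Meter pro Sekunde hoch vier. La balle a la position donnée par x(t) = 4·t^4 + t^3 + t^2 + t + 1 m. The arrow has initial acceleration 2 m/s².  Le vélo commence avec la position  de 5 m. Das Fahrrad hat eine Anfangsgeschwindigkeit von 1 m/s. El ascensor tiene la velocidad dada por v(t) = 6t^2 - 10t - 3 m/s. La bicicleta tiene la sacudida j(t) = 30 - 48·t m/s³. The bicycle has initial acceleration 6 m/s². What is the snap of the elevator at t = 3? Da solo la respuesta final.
The answer is 0.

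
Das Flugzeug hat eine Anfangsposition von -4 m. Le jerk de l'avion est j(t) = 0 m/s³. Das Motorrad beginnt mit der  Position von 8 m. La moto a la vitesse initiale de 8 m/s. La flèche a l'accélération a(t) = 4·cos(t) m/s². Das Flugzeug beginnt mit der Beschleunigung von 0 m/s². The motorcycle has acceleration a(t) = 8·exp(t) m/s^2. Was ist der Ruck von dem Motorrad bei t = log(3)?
Ausgehend von der Beschleunigung a(t) = 8·exp(t), nehmen wir 1 Ableitung. Durch Ableiten von der Beschleunigung erhalten wir den Ruck: j(t) = 8·exp(t). Mit j(t) = 8·exp(t) und Einsetzen von t = log(3), finden wir j = 24.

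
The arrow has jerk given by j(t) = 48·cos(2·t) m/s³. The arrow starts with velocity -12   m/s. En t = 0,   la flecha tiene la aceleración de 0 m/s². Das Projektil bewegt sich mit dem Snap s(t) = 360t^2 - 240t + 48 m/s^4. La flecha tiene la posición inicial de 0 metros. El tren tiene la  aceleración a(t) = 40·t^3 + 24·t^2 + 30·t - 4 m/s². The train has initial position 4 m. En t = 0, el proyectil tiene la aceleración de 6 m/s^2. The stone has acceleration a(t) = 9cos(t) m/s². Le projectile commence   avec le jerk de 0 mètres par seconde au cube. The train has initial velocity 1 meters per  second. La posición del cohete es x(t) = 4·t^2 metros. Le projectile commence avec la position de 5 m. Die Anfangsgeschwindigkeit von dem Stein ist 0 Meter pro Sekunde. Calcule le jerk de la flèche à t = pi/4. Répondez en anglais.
We have jerk j(t) = 48·cos(2·t). Substituting t = pi/4: j(pi/4) = 0.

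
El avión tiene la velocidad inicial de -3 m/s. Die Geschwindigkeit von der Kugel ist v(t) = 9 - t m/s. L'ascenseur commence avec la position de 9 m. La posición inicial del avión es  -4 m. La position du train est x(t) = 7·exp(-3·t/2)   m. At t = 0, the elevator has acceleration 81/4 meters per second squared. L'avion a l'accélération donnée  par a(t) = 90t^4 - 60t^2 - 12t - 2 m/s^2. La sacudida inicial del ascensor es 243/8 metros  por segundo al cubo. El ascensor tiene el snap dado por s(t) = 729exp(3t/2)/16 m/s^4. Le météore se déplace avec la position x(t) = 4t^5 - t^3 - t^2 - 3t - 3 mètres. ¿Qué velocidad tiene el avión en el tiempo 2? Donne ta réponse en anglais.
We need to integrate our acceleration equation a(t) = 90·t^4 - 60·t^2 - 12·t - 2 1 time. Taking ∫a(t)dt and applying v(0) = -3, we find v(t) = 18·t^5 - 20·t^3 - 6·t^2 - 2·t - 3. From the given velocity equation v(t) = 18·t^5 - 20·t^3 - 6·t^2 - 2·t - 3, we substitute t = 2 to get v = 385.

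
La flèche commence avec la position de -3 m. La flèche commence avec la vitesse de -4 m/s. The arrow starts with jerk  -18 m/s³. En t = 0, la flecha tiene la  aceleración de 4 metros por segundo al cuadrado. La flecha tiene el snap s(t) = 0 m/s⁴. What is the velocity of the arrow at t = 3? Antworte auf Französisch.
Pour résoudre ceci, nous devons prendre 3 intégrales de notre équation du snap s(t) = 0. La primitive du snap, avec j(0) = -18, donne le jerk: j(t) = -18. L'intégrale du jerk est l'accélération. En utilisant a(0) = 4, nous obtenons a(t) = 4 - 18·t. En intégrant l'accélération et en utilisant la condition initiale v(0) = -4, nous obtenons v(t) = -9·t^2 + 4·t - 4. Nous avons la vitesse v(t) = -9·t^2 + 4·t - 4. En substituant t = 3: v(3) = -73.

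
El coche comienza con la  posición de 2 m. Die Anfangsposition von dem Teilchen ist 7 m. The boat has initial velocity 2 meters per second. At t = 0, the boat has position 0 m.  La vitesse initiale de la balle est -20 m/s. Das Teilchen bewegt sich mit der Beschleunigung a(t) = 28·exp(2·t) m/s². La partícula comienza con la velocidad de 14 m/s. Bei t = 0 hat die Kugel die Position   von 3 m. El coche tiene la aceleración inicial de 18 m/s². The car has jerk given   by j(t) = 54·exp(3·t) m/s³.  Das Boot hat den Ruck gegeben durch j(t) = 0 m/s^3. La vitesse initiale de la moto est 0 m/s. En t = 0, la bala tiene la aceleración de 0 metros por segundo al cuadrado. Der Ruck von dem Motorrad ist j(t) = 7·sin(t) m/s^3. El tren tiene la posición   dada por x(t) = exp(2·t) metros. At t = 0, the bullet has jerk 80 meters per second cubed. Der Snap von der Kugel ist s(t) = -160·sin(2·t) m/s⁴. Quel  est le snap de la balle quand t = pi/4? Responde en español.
De la ecuación del snap s(t) = -160·sin(2·t), sustituimos t = pi/4 para obtener s = -160.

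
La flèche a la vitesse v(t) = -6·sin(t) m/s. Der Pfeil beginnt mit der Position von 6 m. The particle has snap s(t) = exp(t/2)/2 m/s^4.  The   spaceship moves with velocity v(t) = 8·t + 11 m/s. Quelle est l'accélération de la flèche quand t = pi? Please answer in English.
We must differentiate our velocity equation v(t) = -6·sin(t) 1 time. Differentiating velocity, we get acceleration: a(t) = -6·cos(t). From the given acceleration equation a(t) = -6·cos(t), we substitute t = pi to get a = 6.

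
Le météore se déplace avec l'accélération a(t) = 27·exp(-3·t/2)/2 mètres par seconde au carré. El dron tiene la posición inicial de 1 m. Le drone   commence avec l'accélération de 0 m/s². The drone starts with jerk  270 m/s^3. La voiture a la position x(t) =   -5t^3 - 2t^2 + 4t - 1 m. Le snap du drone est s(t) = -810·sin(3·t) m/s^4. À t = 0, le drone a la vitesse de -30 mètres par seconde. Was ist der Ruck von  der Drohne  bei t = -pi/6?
Wir müssen unsere Gleichung für den Snap s(t) = -810·sin(3·t) 1-mal integrieren. Die Stammfunktion von dem Snap, mit j(0) = 270, ergibt den Ruck: j(t) = 270·cos(3·t). Wir haben den Ruck j(t) = 270·cos(3·t). Durch Einsetzen von t = -pi/6: j(-pi/6) = 0.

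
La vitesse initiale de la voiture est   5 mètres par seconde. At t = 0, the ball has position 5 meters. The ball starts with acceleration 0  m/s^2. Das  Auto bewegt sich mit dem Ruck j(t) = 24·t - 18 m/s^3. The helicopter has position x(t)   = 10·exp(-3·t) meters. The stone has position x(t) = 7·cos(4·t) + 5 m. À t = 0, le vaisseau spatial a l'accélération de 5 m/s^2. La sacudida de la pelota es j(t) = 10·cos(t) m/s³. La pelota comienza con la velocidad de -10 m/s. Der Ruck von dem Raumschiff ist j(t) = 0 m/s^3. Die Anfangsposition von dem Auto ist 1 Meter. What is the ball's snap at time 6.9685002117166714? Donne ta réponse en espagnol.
Debemos derivar nuestra ecuación de la sacudida j(t) = 10·cos(t) 1 vez. Tomando d/dt de j(t), encontramos s(t) = -10·sin(t). Tenemos el snap s(t) = -10·sin(t). Sustituyendo t = 6.9685002117166714: s(6.9685002117166714) = -6.32916848214423.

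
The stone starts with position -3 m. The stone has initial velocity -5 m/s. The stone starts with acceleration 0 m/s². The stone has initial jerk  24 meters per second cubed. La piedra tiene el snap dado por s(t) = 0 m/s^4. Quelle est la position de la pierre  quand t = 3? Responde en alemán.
Wir müssen unsere Gleichung für den Snap s(t) = 0 4-mal integrieren. Durch Integration von dem Snap und Verwendung der Anfangsbedingung j(0) = 24, erhalten wir j(t) = 24. Das Integral von dem Ruck ist die Beschleunigung. Mit a(0) = 0 erhalten wir a(t) = 24·t. Mit ∫a(t)dt und Anwendung von v(0) = -5, finden wir v(t) = 12·t^2 - 5. Die Stammfunktion von der Geschwindigkeit ist die Position. Mit x(0) = -3 erhalten wir x(t) = 4·t^3 - 5·t - 3. Mit x(t) = 4·t^3 - 5·t - 3 und Einsetzen von t = 3, finden wir x = 90.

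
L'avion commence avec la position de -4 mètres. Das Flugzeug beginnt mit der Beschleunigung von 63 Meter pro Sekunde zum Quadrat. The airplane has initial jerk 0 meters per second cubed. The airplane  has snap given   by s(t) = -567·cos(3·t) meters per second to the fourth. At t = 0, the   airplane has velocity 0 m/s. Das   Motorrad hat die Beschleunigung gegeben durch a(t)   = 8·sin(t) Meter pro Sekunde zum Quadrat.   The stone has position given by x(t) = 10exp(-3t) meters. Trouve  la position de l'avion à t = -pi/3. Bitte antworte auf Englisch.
To find the answer, we compute 4 integrals of s(t) = -567·cos(3·t). Integrating snap and using the initial condition j(0) = 0, we get j(t) = -189·sin(3·t). The antiderivative of jerk, with a(0) = 63, gives acceleration: a(t) = 63·cos(3·t). The integral of acceleration is velocity. Using v(0) = 0, we get v(t) = 21·sin(3·t). The antiderivative of velocity, with x(0) = -4, gives position: x(t) = 3 - 7·cos(3·t). We have position x(t) = 3 - 7·cos(3·t). Substituting t = -pi/3: x(-pi/3) = 10.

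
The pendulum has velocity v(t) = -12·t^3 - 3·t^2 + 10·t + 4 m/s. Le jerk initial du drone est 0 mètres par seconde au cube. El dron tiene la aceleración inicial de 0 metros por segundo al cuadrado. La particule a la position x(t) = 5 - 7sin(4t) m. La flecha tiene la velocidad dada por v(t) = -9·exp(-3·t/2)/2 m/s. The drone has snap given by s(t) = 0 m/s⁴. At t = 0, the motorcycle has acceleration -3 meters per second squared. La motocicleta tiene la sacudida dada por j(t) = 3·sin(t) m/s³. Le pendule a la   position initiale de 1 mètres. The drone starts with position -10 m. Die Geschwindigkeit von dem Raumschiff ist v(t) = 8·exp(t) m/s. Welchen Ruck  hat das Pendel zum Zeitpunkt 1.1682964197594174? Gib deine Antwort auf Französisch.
Pour résoudre ceci, nous devons prendre 2 dérivées de notre équation de la vitesse v(t) = -12·t^3 - 3·t^2 + 10·t + 4. En prenant d/dt de v(t), nous trouvons a(t) = -36·t^2 - 6·t + 10. La dérivée de l'accélération donne le jerk: j(t) = -72·t - 6. En utilisant j(t) = -72·t - 6 et en substituant t = 1.1682964197594174, nous trouvons j = -90.1173422226781.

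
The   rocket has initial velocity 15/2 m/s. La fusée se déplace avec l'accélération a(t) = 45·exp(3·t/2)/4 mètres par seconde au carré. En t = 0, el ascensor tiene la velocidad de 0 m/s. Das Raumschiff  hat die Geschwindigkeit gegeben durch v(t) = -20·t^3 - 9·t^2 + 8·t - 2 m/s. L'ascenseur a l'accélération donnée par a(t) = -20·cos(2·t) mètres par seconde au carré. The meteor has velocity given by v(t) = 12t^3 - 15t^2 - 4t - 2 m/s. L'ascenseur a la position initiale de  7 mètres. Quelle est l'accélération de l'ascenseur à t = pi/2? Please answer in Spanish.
Usando a(t) = -20·cos(2·t) y sustituyendo t = pi/2, encontramos a = 20.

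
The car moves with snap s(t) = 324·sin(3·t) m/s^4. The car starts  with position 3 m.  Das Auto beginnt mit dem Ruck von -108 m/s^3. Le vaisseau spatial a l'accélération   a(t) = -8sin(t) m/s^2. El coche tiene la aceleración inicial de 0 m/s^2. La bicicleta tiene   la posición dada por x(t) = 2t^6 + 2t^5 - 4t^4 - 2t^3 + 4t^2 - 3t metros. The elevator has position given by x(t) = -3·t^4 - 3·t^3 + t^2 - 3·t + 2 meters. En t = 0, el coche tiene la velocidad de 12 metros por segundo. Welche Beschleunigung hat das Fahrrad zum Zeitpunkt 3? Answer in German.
Um dies zu lösen, müssen wir 2 Ableitungen unserer Gleichung für die Position x(t) = 2·t^6 + 2·t^5 - 4·t^4 - 2·t^3 + 4·t^2 - 3·t nehmen. Die Ableitung von der Position ergibt die Geschwindigkeit: v(t) = 12·t^5 + 10·t^4 - 16·t^3 - 6·t^2 + 8·t - 3. Durch Ableiten von der Geschwindigkeit erhalten wir die Beschleunigung: a(t) = 60·t^4 + 40·t^3 - 48·t^2 - 12·t + 8. Aus der Gleichung für die Beschleunigung a(t) = 60·t^4 + 40·t^3 - 48·t^2 - 12·t + 8, setzen wir t = 3 ein und erhalten a = 5480.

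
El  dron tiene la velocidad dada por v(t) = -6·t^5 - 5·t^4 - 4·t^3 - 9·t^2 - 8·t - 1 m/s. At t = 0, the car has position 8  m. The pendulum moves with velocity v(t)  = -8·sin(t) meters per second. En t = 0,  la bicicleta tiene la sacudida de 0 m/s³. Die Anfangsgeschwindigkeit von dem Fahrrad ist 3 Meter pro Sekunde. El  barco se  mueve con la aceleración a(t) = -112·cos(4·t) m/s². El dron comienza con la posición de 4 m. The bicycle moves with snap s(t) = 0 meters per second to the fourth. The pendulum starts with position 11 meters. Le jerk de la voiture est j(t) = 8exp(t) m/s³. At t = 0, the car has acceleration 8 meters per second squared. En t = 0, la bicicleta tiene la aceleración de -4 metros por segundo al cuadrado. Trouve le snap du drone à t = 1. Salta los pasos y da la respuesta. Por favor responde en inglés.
At t = 1, s = -504.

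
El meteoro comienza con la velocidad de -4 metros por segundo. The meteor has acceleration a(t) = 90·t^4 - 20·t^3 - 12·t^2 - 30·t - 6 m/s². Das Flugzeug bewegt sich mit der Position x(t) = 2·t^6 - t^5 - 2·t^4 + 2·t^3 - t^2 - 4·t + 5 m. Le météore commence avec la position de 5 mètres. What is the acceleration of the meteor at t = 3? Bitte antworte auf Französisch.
De l'équation de l'accélération a(t) = 90·t^4 - 20·t^3 - 12·t^2 - 30·t - 6, nous substituons t = 3 pour obtenir a = 6546.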